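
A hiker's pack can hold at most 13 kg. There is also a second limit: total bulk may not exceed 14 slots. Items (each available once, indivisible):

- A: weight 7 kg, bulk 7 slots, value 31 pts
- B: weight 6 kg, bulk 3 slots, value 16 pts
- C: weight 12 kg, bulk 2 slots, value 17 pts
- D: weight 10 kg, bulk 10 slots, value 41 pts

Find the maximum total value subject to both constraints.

Feasible sets respecting both limits:
- A+B: weight 13, bulk 10, value 47
- D: weight 10, bulk 10, value 41
- A: weight 7, bulk 7, value 31
- C: weight 12, bulk 2, value 17
Best: 47 pts.

47 pts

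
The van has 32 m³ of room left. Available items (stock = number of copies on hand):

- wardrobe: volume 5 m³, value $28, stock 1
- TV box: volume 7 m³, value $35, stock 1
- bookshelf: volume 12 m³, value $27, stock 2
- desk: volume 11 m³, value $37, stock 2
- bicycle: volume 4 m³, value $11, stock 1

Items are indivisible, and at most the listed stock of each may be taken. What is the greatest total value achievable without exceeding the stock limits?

$113

Top feasible selections:
- 1×wardrobe + 2×desk + 1×bicycle: volume 31, value 113
- 1×wardrobe + 1×TV box + 1×desk + 1×bicycle: volume 27, value 111
- 1×TV box + 2×desk: volume 29, value 109
- 1×wardrobe + 1×bookshelf + 1×desk + 1×bicycle: volume 32, value 103
Best: $113.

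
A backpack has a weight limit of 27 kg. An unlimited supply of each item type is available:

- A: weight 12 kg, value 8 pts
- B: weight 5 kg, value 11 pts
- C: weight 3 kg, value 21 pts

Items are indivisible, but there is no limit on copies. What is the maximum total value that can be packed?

189 pts

Best value-per-unit is C at 21/3, and filling with it alone uses weight 9×3=27. No mix of the others beats 9×21 = 189.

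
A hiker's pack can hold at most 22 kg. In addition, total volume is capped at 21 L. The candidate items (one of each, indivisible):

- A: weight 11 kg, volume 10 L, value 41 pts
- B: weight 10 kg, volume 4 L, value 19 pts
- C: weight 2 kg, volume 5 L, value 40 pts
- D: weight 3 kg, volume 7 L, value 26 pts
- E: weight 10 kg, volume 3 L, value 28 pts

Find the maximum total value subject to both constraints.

94 pts

Feasible sets respecting both limits:
- C+D+E: weight 15, volume 15, value 94
- B+C+E: weight 22, volume 12, value 87
- B+C+D: weight 15, volume 16, value 85
- A+C: weight 13, volume 15, value 81
Best: 94 pts.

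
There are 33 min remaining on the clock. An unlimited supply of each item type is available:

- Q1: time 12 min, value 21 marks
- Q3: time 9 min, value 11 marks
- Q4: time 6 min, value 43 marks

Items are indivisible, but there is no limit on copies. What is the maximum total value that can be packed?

Best value-per-unit is Q4 at 43/6, and filling with it alone uses time 5×6=30. No mix of the others beats 5×43 = 215.

215 marks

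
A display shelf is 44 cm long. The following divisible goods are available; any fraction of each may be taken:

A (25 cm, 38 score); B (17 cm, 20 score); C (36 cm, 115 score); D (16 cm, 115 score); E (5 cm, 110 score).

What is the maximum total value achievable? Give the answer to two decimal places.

298.47

Take in order of value per unit:
- E (110/5 per unit): all 5 → value 110, running total 110.00
- D (115/16 per unit): all 16 → value 115, running total 225.00
- C (115/36 per unit): 23 of 36 → value 23×115/36 = 73.4722, running total 298.47
Total 298.47.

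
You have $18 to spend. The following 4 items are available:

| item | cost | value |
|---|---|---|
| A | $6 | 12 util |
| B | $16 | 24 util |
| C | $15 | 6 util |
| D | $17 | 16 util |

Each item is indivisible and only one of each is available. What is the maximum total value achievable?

This is a 0/1 knapsack; check combinations near the capacity.
- B: cost 16, value 24
- D: cost 17, value 16
- A: cost 6, value 12
Best: 24 util.

24 util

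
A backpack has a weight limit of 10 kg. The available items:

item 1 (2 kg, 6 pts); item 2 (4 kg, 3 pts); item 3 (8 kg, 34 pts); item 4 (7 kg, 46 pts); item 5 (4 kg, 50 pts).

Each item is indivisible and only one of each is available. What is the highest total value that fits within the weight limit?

59 pts

This is a 0/1 knapsack; check combinations near the capacity.
- item 1+item 2+item 5: weight 2+4+4=10, value 6+3+50=59
- item 1+item 5: weight 2+4=6, value 6+50=56
- item 2+item 5: weight 4+4=8, value 3+50=53
- item 1+item 4: weight 2+7=9, value 6+46=52
- item 5: weight 4, value 50
Best: 59 pts.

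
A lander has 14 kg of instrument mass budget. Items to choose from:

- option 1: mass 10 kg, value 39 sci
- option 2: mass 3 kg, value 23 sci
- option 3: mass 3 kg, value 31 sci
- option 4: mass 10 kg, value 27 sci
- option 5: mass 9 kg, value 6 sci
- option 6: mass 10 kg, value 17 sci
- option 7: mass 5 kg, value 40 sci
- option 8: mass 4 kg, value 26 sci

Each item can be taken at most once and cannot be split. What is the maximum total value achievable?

Check high-value combinations within 14 kg:
- option 3+option 7+option 8: mass 3+5+4=12, value 31+40+26=97
- option 2+option 3+option 7: mass 3+3+5=11, value 23+31+40=94
- option 2+option 7+option 8: mass 3+5+4=12, value 23+40+26=89
- option 2+option 3+option 8: mass 3+3+4=10, value 23+31+26=80
- option 3+option 7: mass 3+5=8, value 31+40=71
Best: 97 sci.

97 sci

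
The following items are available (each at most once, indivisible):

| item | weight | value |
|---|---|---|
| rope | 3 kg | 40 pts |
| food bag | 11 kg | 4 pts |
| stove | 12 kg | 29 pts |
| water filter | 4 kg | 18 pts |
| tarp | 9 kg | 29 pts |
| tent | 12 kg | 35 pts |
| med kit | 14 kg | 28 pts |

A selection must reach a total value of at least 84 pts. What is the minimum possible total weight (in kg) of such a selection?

Subsets with value ≥ 84, sorted by total weight:
- rope+water filter+tarp: weight 16, value 87
- rope+water filter+tent: weight 19, value 93
- rope+stove+water filter: weight 19, value 87
- rope+water filter+med kit: weight 21, value 86
Minimum weight: 16 kg.

16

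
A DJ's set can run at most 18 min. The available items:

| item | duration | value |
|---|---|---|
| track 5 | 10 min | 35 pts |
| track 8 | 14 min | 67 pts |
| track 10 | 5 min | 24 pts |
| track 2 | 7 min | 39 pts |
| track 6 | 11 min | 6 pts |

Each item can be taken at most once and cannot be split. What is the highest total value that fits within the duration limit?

Check high-value combinations within 18 min:
- track 5+track 2: duration 10+7=17, value 35+39=74
- track 8: duration 14, value 67
- track 10+track 2: duration 5+7=12, value 24+39=63
- track 5+track 10: duration 10+5=15, value 35+24=59
Best: 74 pts.

74 pts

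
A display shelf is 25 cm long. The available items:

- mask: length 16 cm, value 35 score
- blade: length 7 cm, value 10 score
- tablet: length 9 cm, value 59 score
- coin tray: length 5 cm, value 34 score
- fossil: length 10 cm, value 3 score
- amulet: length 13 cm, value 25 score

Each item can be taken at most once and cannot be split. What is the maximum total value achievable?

103 score

This is a 0/1 knapsack; check combinations near the capacity.
- blade+tablet+coin tray: length 7+9+5=21, value 10+59+34=103
- tablet+coin tray+fossil: length 9+5+10=24, value 59+34+3=96
- mask+tablet: length 16+9=25, value 35+59=94
Best: 103 score.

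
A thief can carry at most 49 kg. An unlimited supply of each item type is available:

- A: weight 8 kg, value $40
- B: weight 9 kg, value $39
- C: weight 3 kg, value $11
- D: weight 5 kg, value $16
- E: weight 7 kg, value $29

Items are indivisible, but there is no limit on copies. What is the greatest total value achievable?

$240

Best value-per-unit is A at 40/8, and filling with it alone uses weight 6×8=48. No mix of the others beats 6×40 = 240.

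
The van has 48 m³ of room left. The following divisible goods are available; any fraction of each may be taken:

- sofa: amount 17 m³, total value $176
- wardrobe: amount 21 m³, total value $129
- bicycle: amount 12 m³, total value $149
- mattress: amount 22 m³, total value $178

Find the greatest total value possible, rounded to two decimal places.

478.73

Take in order of value per unit:
- bicycle (149/12 per unit): all 12 → value 149, running total 149.00
- sofa (176/17 per unit): all 17 → value 176, running total 325.00
- mattress (178/22 per unit): 19 of 22 → value 19×178/22 = 153.7273, running total 478.73
Total 478.73.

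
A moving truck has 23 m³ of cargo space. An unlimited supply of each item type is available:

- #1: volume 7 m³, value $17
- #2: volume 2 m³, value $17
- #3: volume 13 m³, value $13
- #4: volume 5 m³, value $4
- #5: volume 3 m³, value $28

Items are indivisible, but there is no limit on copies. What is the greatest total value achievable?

$213

Best value-per-unit is #5 at 28/3; filling with it alone gives 7×28 = 196.
Optimal mix: 1×#2 + 7×#5 → volume 23, value 213.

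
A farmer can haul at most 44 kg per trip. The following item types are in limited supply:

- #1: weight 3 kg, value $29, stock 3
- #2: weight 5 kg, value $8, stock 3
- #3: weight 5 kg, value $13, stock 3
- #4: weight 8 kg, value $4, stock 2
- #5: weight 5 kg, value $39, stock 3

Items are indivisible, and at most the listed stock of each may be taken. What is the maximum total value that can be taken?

$251

Top feasible selections:
- 3×#1 + 1×#2 + 3×#3 + 3×#5: weight 44, value 251
- 3×#1 + 2×#2 + 2×#3 + 3×#5: weight 44, value 246
- 3×#1 + 3×#3 + 3×#5: weight 39, value 243
Best: $251.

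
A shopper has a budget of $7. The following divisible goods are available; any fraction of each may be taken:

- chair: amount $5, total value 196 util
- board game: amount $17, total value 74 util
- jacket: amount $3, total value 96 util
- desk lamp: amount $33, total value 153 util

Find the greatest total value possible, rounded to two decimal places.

Take in order of value per unit:
- chair (196/5 per unit): all 5 → value 196, running total 196.00
- jacket (96/3 per unit): 2 of 3 → value 2×96/3 = 64.0000, running total 260.00
Total 260.00.

260.00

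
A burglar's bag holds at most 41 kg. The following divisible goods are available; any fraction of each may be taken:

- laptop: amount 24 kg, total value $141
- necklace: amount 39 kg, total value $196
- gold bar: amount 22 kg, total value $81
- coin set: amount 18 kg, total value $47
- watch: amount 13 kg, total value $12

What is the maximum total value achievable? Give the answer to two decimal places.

Take in order of value per unit:
- laptop (141/24 per unit): all 24 → value 141, running total 141.00
- necklace (196/39 per unit): 17 of 39 → value 17×196/39 = 85.4359, running total 226.44
Total 226.44.

226.44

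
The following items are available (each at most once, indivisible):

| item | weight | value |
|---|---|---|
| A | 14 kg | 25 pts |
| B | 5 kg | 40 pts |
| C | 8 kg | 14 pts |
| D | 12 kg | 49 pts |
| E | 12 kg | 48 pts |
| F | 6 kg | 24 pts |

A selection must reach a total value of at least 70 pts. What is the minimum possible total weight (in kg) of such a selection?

Subsets with value ≥ 70, sorted by total weight:
- B+D: weight 17, value 89
- B+E: weight 17, value 88
Minimum weight: 17 kg.

17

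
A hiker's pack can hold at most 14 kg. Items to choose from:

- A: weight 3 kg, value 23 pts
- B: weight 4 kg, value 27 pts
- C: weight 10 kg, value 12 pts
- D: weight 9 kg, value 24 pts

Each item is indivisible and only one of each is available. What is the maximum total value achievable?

51 pts

Check high-value combinations within 14 kg:
- B+D: weight 4+9=13, value 27+24=51
- A+B: weight 3+4=7, value 23+27=50
- A+D: weight 3+9=12, value 23+24=47
- B+C: weight 4+10=14, value 27+12=39
Best: 51 pts.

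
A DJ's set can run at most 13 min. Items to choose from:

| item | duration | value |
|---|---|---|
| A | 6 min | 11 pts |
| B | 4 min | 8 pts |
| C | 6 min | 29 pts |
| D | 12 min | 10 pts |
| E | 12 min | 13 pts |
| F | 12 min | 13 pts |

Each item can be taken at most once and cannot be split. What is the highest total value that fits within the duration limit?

40 pts

Check high-value combinations within 13 min:
- A+C: duration 6+6=12, value 11+29=40
- B+C: duration 4+6=10, value 8+29=37
- C: duration 6, value 29
Best: 40 pts.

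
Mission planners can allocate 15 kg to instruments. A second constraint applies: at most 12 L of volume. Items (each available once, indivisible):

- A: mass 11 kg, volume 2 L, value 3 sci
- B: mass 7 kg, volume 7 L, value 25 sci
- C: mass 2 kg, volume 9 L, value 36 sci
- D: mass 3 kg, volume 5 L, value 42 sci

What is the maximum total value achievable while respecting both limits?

67 sci

Feasible sets respecting both limits:
- B+D: mass 10, volume 12, value 67
- A+D: mass 14, volume 7, value 45
- D: mass 3, volume 5, value 42
- A+C: mass 13, volume 11, value 39
Best: 67 sci.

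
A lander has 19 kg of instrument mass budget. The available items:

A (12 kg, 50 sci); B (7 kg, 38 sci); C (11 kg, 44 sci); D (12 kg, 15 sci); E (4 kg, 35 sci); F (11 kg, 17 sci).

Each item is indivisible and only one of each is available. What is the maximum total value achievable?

Check high-value combinations within 19 kg:
- A+B: mass 12+7=19, value 50+38=88
- A+E: mass 12+4=16, value 50+35=85
- B+C: mass 7+11=18, value 38+44=82
- C+E: mass 11+4=15, value 44+35=79
- B+E: mass 7+4=11, value 38+35=73
Best: 88 sci.

88 sci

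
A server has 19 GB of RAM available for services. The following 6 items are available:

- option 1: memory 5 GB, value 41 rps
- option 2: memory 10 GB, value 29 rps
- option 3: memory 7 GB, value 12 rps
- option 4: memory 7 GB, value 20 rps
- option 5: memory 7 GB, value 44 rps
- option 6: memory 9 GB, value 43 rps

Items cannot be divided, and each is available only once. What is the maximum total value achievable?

105 rps

Check high-value combinations within 19 GB:
- option 1+option 4+option 5: memory 5+7+7=19, value 41+20+44=105
- option 1+option 3+option 5: memory 5+7+7=19, value 41+12+44=97
- option 5+option 6: memory 7+9=16, value 44+43=87
- option 1+option 5: memory 5+7=12, value 41+44=85
- option 1+option 6: memory 5+9=14, value 41+43=84
Best: 105 rps.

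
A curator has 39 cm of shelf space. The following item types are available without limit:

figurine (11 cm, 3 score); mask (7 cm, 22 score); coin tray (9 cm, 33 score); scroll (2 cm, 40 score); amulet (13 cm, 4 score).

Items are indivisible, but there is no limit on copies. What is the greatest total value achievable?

760 score

Best value-per-unit is scroll at 40/2, and filling with it alone uses length 19×2=38. No mix of the others beats 19×40 = 760.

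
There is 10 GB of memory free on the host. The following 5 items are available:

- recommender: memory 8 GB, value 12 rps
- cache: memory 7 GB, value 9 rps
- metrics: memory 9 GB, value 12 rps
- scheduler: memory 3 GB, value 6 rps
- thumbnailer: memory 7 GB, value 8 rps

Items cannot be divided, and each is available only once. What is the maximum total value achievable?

Check high-value combinations within 10 GB:
- cache+scheduler: memory 7+3=10, value 9+6=15
- scheduler+thumbnailer: memory 3+7=10, value 6+8=14
- recommender: memory 8, value 12
- metrics: memory 9, value 12
Best: 15 rps.

15 rps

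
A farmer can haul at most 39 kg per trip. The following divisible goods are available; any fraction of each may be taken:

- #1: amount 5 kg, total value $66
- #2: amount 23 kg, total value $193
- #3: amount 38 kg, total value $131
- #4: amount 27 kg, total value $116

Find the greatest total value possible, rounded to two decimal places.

Take in order of value per unit:
- #1 (66/5 per unit): all 5 → value 66, running total 66.00
- #2 (193/23 per unit): all 23 → value 193, running total 259.00
- #4 (116/27 per unit): 11 of 27 → value 11×116/27 = 47.2593, running total 306.26
Total 306.26.

306.26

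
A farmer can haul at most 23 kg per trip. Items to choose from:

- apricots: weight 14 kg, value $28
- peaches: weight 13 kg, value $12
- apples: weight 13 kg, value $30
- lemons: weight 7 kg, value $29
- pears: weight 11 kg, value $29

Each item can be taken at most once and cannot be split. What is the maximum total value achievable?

Check high-value combinations within 23 kg:
- apples+lemons: weight 13+7=20, value 30+29=59
- lemons+pears: weight 7+11=18, value 29+29=58
- apricots+lemons: weight 14+7=21, value 28+29=57
- peaches+lemons: weight 13+7=20, value 12+29=41
- apples: weight 13, value 30
Best: $59.

$59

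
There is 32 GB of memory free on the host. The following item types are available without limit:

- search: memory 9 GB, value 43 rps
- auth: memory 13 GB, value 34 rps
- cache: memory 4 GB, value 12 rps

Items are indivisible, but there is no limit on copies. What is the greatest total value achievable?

Best value-per-unit is search at 43/9; filling with it alone gives 3×43 = 129.
Optimal mix: 3×search + 1×cache → memory 31, value 141.

141 rps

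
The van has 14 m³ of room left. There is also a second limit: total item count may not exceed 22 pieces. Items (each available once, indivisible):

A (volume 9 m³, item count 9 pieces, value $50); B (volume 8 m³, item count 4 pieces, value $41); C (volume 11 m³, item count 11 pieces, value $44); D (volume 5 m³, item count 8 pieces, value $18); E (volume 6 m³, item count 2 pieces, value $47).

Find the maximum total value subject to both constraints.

Feasible sets respecting both limits:
- B+E: volume 14, item count 6, value 88
- A+D: volume 14, item count 17, value 68
- D+E: volume 11, item count 10, value 65
Best: $88.

$88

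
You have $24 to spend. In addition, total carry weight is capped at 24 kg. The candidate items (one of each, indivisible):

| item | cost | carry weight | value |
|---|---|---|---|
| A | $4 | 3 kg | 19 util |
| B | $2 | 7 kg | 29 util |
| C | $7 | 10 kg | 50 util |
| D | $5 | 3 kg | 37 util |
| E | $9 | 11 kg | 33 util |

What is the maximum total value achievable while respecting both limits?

Feasible sets respecting both limits:
- A+B+C+D: cost 18, carry weight 23, value 135
- C+D+E: cost 21, carry weight 24, value 120
- A+B+D+E: cost 20, carry weight 24, value 118
Best: 135 util.

135 util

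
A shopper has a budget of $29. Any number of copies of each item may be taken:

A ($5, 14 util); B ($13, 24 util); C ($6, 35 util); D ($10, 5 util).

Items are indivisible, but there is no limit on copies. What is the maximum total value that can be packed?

Best value-per-unit is C at 35/6; filling with it alone gives 4×35 = 140.
Optimal mix: 1×A + 4×C → cost 29, value 154.

154 util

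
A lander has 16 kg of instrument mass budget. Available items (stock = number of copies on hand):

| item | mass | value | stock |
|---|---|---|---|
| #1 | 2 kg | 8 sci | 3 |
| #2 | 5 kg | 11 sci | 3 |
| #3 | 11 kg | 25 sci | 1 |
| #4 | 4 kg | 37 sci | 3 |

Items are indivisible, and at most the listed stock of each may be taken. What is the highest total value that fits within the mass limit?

Top feasible selections:
- 2×#1 + 3×#4: mass 16, value 127
- 1×#1 + 3×#4: mass 14, value 119
Best: 127 sci.

127 sci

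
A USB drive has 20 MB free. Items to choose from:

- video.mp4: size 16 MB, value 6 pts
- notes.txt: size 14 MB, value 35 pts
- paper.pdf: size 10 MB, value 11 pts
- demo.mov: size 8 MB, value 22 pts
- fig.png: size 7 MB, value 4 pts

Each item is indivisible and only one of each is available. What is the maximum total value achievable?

35 pts

Check high-value combinations within 20 MB:
- notes.txt: size 14, value 35
- paper.pdf+demo.mov: size 10+8=18, value 11+22=33
- demo.mov+fig.png: size 8+7=15, value 22+4=26
Best: 35 pts.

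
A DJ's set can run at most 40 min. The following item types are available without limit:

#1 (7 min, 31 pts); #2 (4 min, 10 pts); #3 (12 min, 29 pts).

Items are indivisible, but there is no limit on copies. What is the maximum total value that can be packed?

165 pts

Best value-per-unit is #1 at 31/7; filling with it alone gives 5×31 = 155.
Optimal mix: 5×#1 + 1×#2 → duration 39, value 165.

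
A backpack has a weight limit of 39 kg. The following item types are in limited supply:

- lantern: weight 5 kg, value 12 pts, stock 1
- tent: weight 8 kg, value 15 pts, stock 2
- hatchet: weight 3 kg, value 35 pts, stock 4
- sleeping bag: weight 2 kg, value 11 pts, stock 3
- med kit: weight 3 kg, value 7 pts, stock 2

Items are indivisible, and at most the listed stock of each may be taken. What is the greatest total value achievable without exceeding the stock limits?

Top feasible selections:
- 1×lantern + 2×tent + 4×hatchet + 3×sleeping bag: weight 39, value 215
- 1×lantern + 1×tent + 4×hatchet + 3×sleeping bag + 2×med kit: weight 37, value 214
- 2×tent + 4×hatchet + 3×sleeping bag + 1×med kit: weight 37, value 210
Best: 215 pts.

215 pts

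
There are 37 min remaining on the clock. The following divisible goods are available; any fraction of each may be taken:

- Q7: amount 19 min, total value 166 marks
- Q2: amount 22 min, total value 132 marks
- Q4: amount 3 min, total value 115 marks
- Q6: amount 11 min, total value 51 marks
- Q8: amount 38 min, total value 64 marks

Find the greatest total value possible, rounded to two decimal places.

Take in order of value per unit:
- Q4 (115/3 per unit): all 3 → value 115, running total 115.00
- Q7 (166/19 per unit): all 19 → value 166, running total 281.00
- Q2 (132/22 per unit): 15 of 22 → value 15×132/22 = 90.0000, running total 371.00
Total 371.00.

371.00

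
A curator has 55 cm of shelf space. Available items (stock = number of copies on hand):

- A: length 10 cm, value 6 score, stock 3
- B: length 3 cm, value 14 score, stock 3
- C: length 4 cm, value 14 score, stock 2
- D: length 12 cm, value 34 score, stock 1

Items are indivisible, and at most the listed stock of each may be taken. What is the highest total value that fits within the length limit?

116 score

Top feasible selections:
- 2×A + 3×B + 2×C + 1×D: length 49, value 116
- 1×A + 3×B + 2×C + 1×D: length 39, value 110
- 3×A + 3×B + 1×C + 1×D: length 55, value 108
Best: 116 score.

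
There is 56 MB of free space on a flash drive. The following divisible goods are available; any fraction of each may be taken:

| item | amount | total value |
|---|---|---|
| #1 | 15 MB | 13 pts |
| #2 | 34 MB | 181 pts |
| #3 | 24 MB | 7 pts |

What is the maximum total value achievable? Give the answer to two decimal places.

196.04

Take in order of value per unit:
- #2 (181/34 per unit): all 34 → value 181, running total 181.00
- #1 (13/15 per unit): all 15 → value 13, running total 194.00
- #3 (7/24 per unit): 7 of 24 → value 7×7/24 = 2.0417, running total 196.04
Total 196.04.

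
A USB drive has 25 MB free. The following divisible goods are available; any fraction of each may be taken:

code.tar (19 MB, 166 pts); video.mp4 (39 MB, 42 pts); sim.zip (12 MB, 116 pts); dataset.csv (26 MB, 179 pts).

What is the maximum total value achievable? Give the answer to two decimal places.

229.58

Take in order of value per unit:
- sim.zip (116/12 per unit): all 12 → value 116, running total 116.00
- code.tar (166/19 per unit): 13 of 19 → value 13×166/19 = 113.5789, running total 229.58
Total 229.58.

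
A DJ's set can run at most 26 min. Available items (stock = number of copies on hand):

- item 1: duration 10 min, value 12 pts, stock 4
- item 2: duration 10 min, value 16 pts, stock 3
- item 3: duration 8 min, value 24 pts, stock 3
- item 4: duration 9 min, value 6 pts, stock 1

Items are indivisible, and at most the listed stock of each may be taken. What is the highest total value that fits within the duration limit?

72 pts

Top feasible selections:
- 3×item 3: duration 24, value 72
- 1×item 2 + 2×item 3: duration 26, value 64
Best: 72 pts.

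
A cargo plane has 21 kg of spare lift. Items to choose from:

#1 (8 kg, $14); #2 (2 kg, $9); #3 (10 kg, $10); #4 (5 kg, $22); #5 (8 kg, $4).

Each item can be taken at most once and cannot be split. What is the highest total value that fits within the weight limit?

$45

Check high-value combinations within 21 kg:
- #1+#2+#4: weight 8+2+5=15, value 14+9+22=45
- #2+#3+#4: weight 2+10+5=17, value 9+10+22=41
- #1+#4+#5: weight 8+5+8=21, value 14+22+4=40
- #1+#4: weight 8+5=13, value 14+22=36
- #2+#4+#5: weight 2+5+8=15, value 9+22+4=35
Best: $45.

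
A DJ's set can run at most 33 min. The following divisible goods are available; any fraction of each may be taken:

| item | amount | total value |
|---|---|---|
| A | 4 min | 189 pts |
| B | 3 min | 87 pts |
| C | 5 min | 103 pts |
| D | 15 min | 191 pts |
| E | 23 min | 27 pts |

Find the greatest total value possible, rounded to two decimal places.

Take in order of value per unit:
- A (189/4 per unit): all 4 → value 189, running total 189.00
- B (87/3 per unit): all 3 → value 87, running total 276.00
- C (103/5 per unit): all 5 → value 103, running total 379.00
- D (191/15 per unit): all 15 → value 191, running total 570.00
- E (27/23 per unit): 6 of 23 → value 6×27/23 = 7.0435, running total 577.04
Total 577.04.

577.04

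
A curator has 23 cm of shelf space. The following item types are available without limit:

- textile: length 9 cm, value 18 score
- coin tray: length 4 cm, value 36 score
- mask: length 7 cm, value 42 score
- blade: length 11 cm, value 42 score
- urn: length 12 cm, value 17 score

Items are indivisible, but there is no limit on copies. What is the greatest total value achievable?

186 score

Best value-per-unit is coin tray at 36/4; filling with it alone gives 5×36 = 180.
Optimal mix: 4×coin tray + 1×mask → length 23, value 186.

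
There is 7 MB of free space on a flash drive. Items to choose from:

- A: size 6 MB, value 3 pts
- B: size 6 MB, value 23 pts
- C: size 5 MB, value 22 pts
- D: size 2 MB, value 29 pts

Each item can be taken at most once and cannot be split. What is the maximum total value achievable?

Check high-value combinations within 7 MB:
- C+D: size 5+2=7, value 22+29=51
- D: size 2, value 29
- B: size 6, value 23
- C: size 5, value 22
Best: 51 pts.

51 pts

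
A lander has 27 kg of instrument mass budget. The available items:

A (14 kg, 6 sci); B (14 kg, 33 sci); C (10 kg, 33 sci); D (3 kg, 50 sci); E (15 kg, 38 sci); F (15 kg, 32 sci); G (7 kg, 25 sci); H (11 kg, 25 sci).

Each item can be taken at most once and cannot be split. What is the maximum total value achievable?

116 sci

Check high-value combinations within 27 kg:
- B+C+D: mass 14+10+3=27, value 33+33+50=116
- D+E+G: mass 3+15+7=25, value 50+38+25=113
- C+D+G: mass 10+3+7=20, value 33+50+25=108
Best: 116 sci.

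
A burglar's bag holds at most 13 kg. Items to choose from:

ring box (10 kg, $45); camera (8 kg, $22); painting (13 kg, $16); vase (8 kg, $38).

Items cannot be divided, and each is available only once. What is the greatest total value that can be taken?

Check high-value combinations within 13 kg:
- ring box: weight 10, value 45
- vase: weight 8, value 38
- camera: weight 8, value 22
- painting: weight 13, value 16
Best: $45.

$45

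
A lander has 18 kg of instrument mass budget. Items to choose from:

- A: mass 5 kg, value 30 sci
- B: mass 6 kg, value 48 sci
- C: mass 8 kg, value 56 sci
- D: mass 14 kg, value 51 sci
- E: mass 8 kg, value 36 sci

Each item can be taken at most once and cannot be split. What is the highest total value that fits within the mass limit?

Check high-value combinations within 18 kg:
- B+C: mass 6+8=14, value 48+56=104
- C+E: mass 8+8=16, value 56+36=92
- A+C: mass 5+8=13, value 30+56=86
- B+E: mass 6+8=14, value 48+36=84
Best: 104 sci.

104 sci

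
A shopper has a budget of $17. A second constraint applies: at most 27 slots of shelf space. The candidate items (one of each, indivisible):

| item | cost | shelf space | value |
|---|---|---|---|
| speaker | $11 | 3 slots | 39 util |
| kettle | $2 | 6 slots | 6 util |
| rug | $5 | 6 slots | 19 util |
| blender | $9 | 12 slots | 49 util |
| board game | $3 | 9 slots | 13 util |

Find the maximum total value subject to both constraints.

Feasible sets respecting both limits:
- rug+blender+board game: cost 17, shelf space 27, value 81
- kettle+rug+blender: cost 16, shelf space 24, value 74
- rug+blender: cost 14, shelf space 18, value 68
- kettle+blender+board game: cost 14, shelf space 27, value 68
Best: 81 util.

81 util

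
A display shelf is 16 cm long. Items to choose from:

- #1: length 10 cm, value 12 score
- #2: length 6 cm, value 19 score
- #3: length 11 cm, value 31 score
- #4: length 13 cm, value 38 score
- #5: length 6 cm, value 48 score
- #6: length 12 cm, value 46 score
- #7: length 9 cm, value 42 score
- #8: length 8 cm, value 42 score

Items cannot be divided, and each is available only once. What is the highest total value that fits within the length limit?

Check high-value combinations within 16 cm:
- #5+#8: length 6+8=14, value 48+42=90
- #5+#7: length 6+9=15, value 48+42=90
- #2+#5: length 6+6=12, value 19+48=67
- #2+#8: length 6+8=14, value 19+42=61
Best: 90 score.

90 score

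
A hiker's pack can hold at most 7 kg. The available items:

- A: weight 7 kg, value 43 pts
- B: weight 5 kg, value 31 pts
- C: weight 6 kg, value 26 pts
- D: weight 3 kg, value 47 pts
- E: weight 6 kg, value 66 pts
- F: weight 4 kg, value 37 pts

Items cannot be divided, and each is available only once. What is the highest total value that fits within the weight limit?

84 pts

Check high-value combinations within 7 kg:
- D+F: weight 3+4=7, value 47+37=84
- E: weight 6, value 66
- D: weight 3, value 47
Best: 84 pts.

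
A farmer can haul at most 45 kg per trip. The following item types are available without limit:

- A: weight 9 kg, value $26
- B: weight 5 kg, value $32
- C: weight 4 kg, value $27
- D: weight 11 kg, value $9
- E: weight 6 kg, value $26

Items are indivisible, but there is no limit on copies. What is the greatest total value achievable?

Best value-per-unit is C at 27/4; filling with it alone gives 11×27 = 297.
Optimal mix: 1×B + 10×C → weight 45, value 302.

$302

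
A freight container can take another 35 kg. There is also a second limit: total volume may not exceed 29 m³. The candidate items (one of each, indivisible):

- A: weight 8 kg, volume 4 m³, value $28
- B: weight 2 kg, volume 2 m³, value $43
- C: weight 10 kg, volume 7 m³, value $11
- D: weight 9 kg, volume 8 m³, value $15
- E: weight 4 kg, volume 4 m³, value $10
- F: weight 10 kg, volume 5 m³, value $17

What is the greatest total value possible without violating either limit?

Feasible sets respecting both limits:
- A+B+D+E+F: weight 33, volume 23, value 113
- A+B+C+E+F: weight 34, volume 22, value 109
- A+B+C+D+E: weight 33, volume 25, value 107
Best: $113.

$113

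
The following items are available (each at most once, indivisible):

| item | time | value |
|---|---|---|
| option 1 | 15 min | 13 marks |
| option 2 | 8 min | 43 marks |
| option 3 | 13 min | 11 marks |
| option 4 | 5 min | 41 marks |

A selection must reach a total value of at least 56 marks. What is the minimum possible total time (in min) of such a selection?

13

Subsets with value ≥ 56, sorted by total time:
- option 2+option 4: time 13, value 84
- option 1+option 2: time 23, value 56
- option 2+option 3+option 4: time 26, value 95
- option 1+option 2+option 4: time 28, value 97
Minimum time: 13 min.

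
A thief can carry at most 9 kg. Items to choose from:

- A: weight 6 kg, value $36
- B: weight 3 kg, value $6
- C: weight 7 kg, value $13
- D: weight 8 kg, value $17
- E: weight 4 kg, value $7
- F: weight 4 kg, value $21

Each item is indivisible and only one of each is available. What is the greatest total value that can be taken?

$42

Check high-value combinations within 9 kg:
- A+B: weight 6+3=9, value 36+6=42
- A: weight 6, value 36
- E+F: weight 4+4=8, value 7+21=28
- B+F: weight 3+4=7, value 6+21=27
- F: weight 4, value 21
Best: $42.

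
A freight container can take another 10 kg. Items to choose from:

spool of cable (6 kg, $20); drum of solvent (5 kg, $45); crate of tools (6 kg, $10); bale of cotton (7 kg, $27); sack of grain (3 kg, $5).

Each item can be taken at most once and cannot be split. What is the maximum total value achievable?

$50

Check high-value combinations within 10 kg:
- drum of solvent+sack of grain: weight 5+3=8, value 45+5=50
- drum of solvent: weight 5, value 45
- bale of cotton+sack of grain: weight 7+3=10, value 27+5=32
- bale of cotton: weight 7, value 27
- spool of cable+sack of grain: weight 6+3=9, value 20+5=25
Best: $50.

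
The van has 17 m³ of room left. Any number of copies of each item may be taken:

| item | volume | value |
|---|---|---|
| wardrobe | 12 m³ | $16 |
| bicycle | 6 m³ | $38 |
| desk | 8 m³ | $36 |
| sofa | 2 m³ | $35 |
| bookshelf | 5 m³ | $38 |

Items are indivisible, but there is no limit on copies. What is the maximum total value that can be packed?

$280

Best value-per-unit is sofa at 35/2, and filling with it alone uses volume 8×2=16. No mix of the others beats 8×35 = 280.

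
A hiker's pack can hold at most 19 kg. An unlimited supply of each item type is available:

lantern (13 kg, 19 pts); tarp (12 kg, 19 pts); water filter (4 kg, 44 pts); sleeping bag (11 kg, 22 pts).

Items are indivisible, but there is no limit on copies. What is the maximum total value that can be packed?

176 pts

Best value-per-unit is water filter at 44/4, and filling with it alone uses weight 4×4=16. No mix of the others beats 4×44 = 176.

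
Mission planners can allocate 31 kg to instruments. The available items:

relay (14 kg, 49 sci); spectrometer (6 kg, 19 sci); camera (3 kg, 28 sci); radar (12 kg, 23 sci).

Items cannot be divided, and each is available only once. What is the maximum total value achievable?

This is a 0/1 knapsack; check combinations near the capacity.
- relay+camera+radar: mass 14+3+12=29, value 49+28+23=100
- relay+spectrometer+camera: mass 14+6+3=23, value 49+19+28=96
- relay+camera: mass 14+3=17, value 49+28=77
- relay+radar: mass 14+12=26, value 49+23=72
- spectrometer+camera+radar: mass 6+3+12=21, value 19+28+23=70
Best: 100 sci.

100 sci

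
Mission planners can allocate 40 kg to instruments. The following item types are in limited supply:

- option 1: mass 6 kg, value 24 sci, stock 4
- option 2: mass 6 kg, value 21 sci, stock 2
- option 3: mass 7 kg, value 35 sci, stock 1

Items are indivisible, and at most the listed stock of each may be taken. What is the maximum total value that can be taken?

Best selections within mass 40 and stock limits:
- 4×option 1 + 1×option 2 + 1×option 3: mass 37, value 152
- 3×option 1 + 2×option 2 + 1×option 3: mass 37, value 149
- 4×option 1 + 2×option 2: mass 36, value 138
- 4×option 1 + 1×option 3: mass 31, value 131
Best: 152 sci.

152 sci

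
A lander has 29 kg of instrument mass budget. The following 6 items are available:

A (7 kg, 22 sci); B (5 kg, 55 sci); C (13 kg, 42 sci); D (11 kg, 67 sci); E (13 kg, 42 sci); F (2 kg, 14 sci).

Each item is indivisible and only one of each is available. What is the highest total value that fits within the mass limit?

164 sci

This is a 0/1 knapsack; check combinations near the capacity.
- B+C+D: mass 5+13+11=29, value 55+42+67=164
- B+D+E: mass 5+11+13=29, value 55+67+42=164
- A+B+D+F: mass 7+5+11+2=25, value 22+55+67+14=158
- A+B+D: mass 7+5+11=23, value 22+55+67=144
- B+D+F: mass 5+11+2=18, value 55+67+14=136
Best: 164 sci.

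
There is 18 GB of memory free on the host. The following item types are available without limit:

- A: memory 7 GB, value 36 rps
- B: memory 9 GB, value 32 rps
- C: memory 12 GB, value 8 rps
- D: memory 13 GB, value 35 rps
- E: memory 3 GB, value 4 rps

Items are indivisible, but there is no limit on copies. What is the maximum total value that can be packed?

76 rps

Best value-per-unit is A at 36/7; filling with it alone gives 2×36 = 72.
Optimal mix: 2×A + 1×E → memory 17, value 76.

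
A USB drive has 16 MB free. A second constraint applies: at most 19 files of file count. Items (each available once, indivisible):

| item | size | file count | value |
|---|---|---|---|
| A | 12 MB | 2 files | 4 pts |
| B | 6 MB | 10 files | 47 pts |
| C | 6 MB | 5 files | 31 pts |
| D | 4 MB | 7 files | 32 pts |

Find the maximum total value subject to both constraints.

79 pts

Feasible sets respecting both limits:
- B+D: size 10, file count 17, value 79
- B+C: size 12, file count 15, value 78
- C+D: size 10, file count 12, value 63
- B: size 6, file count 10, value 47
Best: 79 pts.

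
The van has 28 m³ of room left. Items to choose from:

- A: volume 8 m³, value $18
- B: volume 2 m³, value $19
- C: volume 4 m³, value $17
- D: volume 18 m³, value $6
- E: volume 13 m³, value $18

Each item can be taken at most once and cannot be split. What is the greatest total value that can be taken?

$72

Check high-value combinations within 28 m³:
- A+B+C+E: volume 8+2+4+13=27, value 18+19+17+18=72
- A+B+E: volume 8+2+13=23, value 18+19+18=55
- A+B+C: volume 8+2+4=14, value 18+19+17=54
Best: $72.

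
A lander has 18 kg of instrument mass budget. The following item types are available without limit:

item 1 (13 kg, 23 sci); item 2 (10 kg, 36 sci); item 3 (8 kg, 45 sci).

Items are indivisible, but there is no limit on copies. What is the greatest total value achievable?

Best value-per-unit is item 3 at 45/8, and filling with it alone uses mass 2×8=16. No mix of the others beats 2×45 = 90.

90 sci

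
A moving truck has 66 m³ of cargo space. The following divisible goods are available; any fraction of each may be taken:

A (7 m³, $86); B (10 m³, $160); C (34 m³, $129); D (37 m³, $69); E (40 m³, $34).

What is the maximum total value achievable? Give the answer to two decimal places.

402.97

Take in order of value per unit:
- B (160/10 per unit): all 10 → value 160, running total 160.00
- A (86/7 per unit): all 7 → value 86, running total 246.00
- C (129/34 per unit): all 34 → value 129, running total 375.00
- D (69/37 per unit): 15 of 37 → value 15×69/37 = 27.9730, running total 402.97
Total 402.97.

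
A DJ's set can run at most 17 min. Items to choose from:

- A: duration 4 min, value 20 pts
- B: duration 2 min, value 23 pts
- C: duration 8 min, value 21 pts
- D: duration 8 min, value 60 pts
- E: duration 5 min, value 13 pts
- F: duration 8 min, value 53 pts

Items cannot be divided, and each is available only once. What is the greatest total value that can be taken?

This is a 0/1 knapsack; check combinations near the capacity.
- D+F: duration 8+8=16, value 60+53=113
- A+B+D: duration 4+2+8=14, value 20+23+60=103
- A+B+F: duration 4+2+8=14, value 20+23+53=96
- B+D+E: duration 2+8+5=15, value 23+60+13=96
- A+D+E: duration 4+8+5=17, value 20+60+13=93
Best: 113 pts.

113 pts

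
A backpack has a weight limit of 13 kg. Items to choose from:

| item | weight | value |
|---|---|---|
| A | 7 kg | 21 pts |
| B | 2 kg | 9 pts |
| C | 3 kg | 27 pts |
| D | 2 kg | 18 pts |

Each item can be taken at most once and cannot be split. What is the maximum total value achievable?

66 pts

This is a 0/1 knapsack; check combinations near the capacity.
- A+C+D: weight 7+3+2=12, value 21+27+18=66
- A+B+C: weight 7+2+3=12, value 21+9+27=57
- B+C+D: weight 2+3+2=7, value 9+27+18=54
- A+C: weight 7+3=10, value 21+27=48
Best: 66 pts.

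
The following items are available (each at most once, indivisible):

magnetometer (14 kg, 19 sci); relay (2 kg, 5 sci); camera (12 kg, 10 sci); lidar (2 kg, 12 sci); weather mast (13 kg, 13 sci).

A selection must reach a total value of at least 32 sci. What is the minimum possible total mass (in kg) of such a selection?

Subsets with value ≥ 32, sorted by total mass:
- magnetometer+relay+lidar: mass 18, value 36
- camera+lidar+weather mast: mass 27, value 35
- magnetometer+weather mast: mass 27, value 32
- magnetometer+camera+lidar: mass 28, value 41
Minimum mass: 18 kg.

18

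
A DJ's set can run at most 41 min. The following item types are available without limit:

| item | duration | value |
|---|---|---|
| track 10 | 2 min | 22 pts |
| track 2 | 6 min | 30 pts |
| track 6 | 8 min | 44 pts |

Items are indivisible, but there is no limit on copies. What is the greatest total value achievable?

Best value-per-unit is track 10 at 22/2, and filling with it alone uses duration 20×2=40. No mix of the others beats 20×22 = 440.

440 pts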